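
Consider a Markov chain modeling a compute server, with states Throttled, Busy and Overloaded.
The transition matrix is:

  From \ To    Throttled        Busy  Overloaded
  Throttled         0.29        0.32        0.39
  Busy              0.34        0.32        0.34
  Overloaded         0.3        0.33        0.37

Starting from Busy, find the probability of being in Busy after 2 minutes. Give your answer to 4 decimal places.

Sum over the intermediate state after 1 minute:
P = P(Busy→Throttled)·P(Throttled→Busy) + P(Busy→Busy)·P(Busy→Busy) + P(Busy→Overloaded)·P(Overloaded→Busy)
  = 0.34×0.32 + 0.32×0.32 + 0.34×0.33
  = 0.1088 + 0.1024 + 0.1122 = 0.3234

0.3234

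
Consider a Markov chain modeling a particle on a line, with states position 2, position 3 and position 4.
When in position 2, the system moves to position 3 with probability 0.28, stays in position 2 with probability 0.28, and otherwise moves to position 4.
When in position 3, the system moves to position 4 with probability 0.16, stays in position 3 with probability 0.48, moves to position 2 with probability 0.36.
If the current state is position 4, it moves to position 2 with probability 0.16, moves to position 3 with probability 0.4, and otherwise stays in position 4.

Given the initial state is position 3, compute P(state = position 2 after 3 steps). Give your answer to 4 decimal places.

0.2749

Propagate the distribution vector 3 steps from position 3.
After 0 steps: (0.0000, 1.0000, 0.0000)
After 1 step: (0.3600, 0.4800, 0.1600)
After 2 steps: (0.2992, 0.3952, 0.3056)
After 3 steps: (0.2749, 0.3957, 0.3293)
P(in position 2 after 3 steps) = 0.2749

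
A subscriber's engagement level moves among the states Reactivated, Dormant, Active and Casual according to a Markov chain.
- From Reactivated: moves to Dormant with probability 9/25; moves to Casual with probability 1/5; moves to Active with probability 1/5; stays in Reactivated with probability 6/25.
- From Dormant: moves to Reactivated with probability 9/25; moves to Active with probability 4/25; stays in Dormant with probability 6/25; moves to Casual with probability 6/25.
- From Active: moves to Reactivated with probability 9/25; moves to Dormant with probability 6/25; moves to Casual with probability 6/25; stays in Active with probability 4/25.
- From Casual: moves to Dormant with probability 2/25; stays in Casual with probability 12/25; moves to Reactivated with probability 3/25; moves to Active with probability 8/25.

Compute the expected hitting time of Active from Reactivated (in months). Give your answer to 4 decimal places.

4.4435

Let t(s) be the expected number of months to first reach Active from state s, with t(Active) = 0. Conditioning on the first month:
t(Reactivated) = 1 + 0.24·t(Reactivated) + 0.36·t(Dormant) + 0.2·t(Casual)
t(Dormant) = 1 + 0.36·t(Reactivated) + 0.24·t(Dormant) + 0.24·t(Casual)
t(Casual) = 1 + 0.12·t(Reactivated) + 0.08·t(Dormant) + 0.48·t(Casual)
Solving: t(Reactivated) = 4.4435, t(Dormant) = 4.5739, t(Casual) = 3.6522.
Expected months from Reactivated to Active: 4.4435.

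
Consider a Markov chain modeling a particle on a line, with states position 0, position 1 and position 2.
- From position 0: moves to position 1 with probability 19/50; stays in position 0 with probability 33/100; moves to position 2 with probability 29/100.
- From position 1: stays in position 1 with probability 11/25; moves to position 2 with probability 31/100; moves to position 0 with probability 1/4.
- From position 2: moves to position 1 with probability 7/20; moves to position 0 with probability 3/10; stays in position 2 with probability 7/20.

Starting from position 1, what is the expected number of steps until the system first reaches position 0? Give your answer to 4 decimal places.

Let t(s) be the expected number of steps to first reach position 0 from state s, with t(position 0) = 0. Conditioning on the first step:
t(position 1) = 1 + 0.44·t(position 1) + 0.31·t(position 2)
t(position 2) = 1 + 0.35·t(position 1) + 0.35·t(position 2)
Solving: t(position 1) = 3.7573, t(position 2) = 3.5616.
Expected steps from position 1 to position 0: 3.7573.

3.7573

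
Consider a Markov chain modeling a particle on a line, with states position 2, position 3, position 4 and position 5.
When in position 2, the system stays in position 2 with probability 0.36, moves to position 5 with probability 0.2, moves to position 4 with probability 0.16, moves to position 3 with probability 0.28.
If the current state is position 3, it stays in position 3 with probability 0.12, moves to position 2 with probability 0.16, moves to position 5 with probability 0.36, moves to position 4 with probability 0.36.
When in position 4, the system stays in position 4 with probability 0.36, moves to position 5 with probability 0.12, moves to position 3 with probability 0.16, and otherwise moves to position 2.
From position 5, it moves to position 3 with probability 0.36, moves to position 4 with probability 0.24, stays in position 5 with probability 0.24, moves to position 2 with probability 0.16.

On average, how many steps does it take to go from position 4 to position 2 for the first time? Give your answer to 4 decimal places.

Let t(s) be the expected number of steps to first reach position 2 from state s, with t(position 2) = 0. Conditioning on the first step:
t(position 3) = 1 + 0.12·t(position 3) + 0.36·t(position 4) + 0.36·t(position 5)
t(position 4) = 1 + 0.16·t(position 3) + 0.36·t(position 4) + 0.12·t(position 5)
t(position 5) = 1 + 0.36·t(position 3) + 0.24·t(position 4) + 0.24·t(position 5)
Solving: t(position 3) = 4.4251, t(position 4) = 3.5167, t(position 5) = 4.5225.
Expected steps from position 4 to position 2: 3.5167.

3.5167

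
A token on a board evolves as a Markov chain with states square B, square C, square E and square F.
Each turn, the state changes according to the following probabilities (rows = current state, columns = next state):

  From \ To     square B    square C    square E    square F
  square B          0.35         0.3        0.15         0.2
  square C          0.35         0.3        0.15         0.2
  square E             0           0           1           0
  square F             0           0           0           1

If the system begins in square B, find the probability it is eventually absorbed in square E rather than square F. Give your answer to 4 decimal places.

0.4286

Let h(s) be the probability of absorption at square E starting from transient state s. Then h(square E) = 1 and h(square F) = 0. By first-step analysis:
h(square B) = 0.35·h(square B) + 0.3·h(square C) + 0.15·1 + 0.2·0
h(square C) = 0.35·h(square B) + 0.3·h(square C) + 0.15·1 + 0.2·0
Solving: h(square B) = 0.4286, h(square C) = 0.4286.
Starting from square B, the probability is 0.4286.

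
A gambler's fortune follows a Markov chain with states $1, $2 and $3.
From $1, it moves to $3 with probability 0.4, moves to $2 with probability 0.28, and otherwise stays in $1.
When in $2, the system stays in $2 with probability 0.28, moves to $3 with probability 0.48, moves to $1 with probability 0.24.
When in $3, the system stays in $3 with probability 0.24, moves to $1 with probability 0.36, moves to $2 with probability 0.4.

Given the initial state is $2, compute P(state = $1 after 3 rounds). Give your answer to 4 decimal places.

Propagate the distribution vector 3 rounds from $2.
After 0 rounds: (0.0000, 1.0000, 0.0000)
After 1 round: (0.2400, 0.2800, 0.4800)
After 2 rounds: (0.3168, 0.3376, 0.3456)
After 3 rounds: (0.3068, 0.3215, 0.3717)
P(in $1 after 3 rounds) = 0.3068

0.3068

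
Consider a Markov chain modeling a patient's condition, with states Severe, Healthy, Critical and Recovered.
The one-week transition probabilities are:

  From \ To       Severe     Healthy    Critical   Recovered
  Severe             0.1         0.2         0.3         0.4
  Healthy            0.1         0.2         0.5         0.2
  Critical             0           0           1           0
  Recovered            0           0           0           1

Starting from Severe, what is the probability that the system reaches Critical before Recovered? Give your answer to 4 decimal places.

0.4857

Let h(s) be the probability of absorption at Critical starting from transient state s. Then h(Critical) = 1 and h(Recovered) = 0. By first-step analysis:
h(Severe) = 0.1·h(Severe) + 0.2·h(Healthy) + 0.3·1 + 0.4·0
h(Healthy) = 0.1·h(Severe) + 0.2·h(Healthy) + 0.5·1 + 0.2·0
Solving: h(Severe) = 0.4857, h(Healthy) = 0.6857.
Starting from Severe, the probability is 0.4857.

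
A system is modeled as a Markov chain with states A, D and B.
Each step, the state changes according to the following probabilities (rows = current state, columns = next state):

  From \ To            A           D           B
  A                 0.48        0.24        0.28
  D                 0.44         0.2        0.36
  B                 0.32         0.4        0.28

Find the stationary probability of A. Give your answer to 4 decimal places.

0.4206

Let the stationary distribution be π with π = πP and π_1 + π_2 + π_3 = 1.
π_1 = 0.48·π_1 + 0.44·π_2 + 0.32·π_3
π_2 = 0.24·π_1 + 0.2·π_2 + 0.4·π_3
Solving with the normalization constraint gives π = (0.4206, 0.2773, 0.3022).
So the stationary probability of A is 0.4206.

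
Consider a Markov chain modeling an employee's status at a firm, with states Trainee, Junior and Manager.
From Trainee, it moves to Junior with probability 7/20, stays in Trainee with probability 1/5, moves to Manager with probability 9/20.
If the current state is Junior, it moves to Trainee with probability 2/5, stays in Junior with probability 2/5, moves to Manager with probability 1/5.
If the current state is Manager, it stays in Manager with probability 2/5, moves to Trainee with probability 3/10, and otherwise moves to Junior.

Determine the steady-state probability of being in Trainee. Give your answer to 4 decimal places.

Let the stationary distribution be π with π = πP and π_1 + π_2 + π_3 = 1.
π_1 = 0.2·π_1 + 0.4·π_2 + 0.3·π_3
π_2 = 0.35·π_1 + 0.4·π_2 + 0.3·π_3
Solving with the normalization constraint gives π = (0.3046, 0.3503, 0.3452).
So the stationary probability of Trainee is 0.3046.

0.3046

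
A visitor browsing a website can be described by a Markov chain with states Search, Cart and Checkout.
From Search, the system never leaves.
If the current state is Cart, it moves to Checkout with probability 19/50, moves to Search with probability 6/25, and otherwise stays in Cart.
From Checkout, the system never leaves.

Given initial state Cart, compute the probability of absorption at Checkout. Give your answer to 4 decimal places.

Let h(s) be the probability of absorption at Checkout starting from transient state s. Then h(Checkout) = 1 and h(Search) = 0. By first-step analysis:
h(Cart) = 0.24·0 + 0.38·h(Cart) + 0.38·1
Solving: h(Cart) = 0.6129.
Starting from Cart, the probability is 0.6129.

0.6129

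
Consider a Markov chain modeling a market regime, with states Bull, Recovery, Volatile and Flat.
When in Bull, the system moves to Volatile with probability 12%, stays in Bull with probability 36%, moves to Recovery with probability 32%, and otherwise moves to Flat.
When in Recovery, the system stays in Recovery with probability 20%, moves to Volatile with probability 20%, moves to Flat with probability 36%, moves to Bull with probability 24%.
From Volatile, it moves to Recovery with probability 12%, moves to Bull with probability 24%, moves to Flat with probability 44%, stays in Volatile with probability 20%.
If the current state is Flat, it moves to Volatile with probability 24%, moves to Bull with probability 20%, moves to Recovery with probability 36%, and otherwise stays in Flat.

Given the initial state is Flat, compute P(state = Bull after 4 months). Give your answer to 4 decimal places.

Propagate the distribution vector 4 months from Flat.
After 0 months: (0.0000, 0.0000, 0.0000, 1.0000)
After 1 month: (0.2000, 0.3600, 0.2400, 0.2000)
After 2 months: (0.2560, 0.2368, 0.1920, 0.3152)
After 3 months: (0.2581, 0.2658, 0.1921, 0.2840)
After 4 months: (0.2596, 0.2610, 0.1907, 0.2886)
P(in Bull after 4 months) = 0.2596

0.2596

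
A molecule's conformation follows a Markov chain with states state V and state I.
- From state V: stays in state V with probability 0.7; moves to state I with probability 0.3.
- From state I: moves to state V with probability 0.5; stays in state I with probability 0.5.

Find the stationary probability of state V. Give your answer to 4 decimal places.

0.6250

Let the stationary distribution be π with π = πP and π_1 + π_2 = 1.
π_1 = 0.7·π_1 + 0.5·π_2
Solving with the normalization constraint gives π = (0.6250, 0.3750).
So the stationary probability of state V is 0.6250.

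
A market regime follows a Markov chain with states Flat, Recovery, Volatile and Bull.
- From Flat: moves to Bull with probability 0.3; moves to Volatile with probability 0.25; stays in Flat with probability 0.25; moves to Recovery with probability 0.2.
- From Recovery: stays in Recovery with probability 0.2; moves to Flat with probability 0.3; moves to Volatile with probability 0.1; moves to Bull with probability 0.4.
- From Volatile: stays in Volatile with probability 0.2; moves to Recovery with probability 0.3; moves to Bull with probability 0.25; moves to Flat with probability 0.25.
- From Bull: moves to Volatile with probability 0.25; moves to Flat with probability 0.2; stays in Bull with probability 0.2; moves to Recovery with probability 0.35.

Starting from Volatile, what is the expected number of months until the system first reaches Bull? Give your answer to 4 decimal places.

Let t(s) be the expected number of months to first reach Bull from state s, with t(Bull) = 0. Conditioning on the first month:
t(Flat) = 1 + 0.25·t(Flat) + 0.2·t(Recovery) + 0.25·t(Volatile)
t(Recovery) = 1 + 0.3·t(Flat) + 0.2·t(Recovery) + 0.1·t(Volatile)
t(Volatile) = 1 + 0.25·t(Flat) + 0.3·t(Recovery) + 0.2·t(Volatile)
Solving: t(Flat) = 3.2078, t(Recovery) = 2.8690, t(Volatile) = 3.3283.
Expected months from Volatile to Bull: 3.3283.

3.3283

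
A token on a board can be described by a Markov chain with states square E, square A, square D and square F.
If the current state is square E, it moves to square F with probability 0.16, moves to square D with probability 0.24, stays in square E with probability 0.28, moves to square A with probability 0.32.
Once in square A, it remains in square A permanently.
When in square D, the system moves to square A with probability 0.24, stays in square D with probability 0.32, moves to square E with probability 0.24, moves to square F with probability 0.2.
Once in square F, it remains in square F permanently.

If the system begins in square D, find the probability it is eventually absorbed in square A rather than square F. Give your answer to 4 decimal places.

0.5778

Let h(s) be the probability of absorption at square A starting from transient state s. Then h(square A) = 1 and h(square F) = 0. By first-step analysis:
h(square E) = 0.28·h(square E) + 0.32·1 + 0.24·h(square D) + 0.16·0
h(square D) = 0.24·h(square E) + 0.24·1 + 0.32·h(square D) + 0.2·0
Solving: h(square E) = 0.6370, h(square D) = 0.5778.
Starting from square D, the probability is 0.5778.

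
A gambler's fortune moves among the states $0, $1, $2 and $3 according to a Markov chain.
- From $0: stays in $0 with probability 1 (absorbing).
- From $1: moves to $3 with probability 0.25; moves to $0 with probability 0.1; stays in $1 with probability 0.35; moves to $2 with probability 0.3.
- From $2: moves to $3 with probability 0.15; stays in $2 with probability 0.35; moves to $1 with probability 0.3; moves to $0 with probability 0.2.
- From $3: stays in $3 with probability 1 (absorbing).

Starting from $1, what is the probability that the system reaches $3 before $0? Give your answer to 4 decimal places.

0.6241

Let h(s) be the probability of absorption at $3 starting from transient state s. Then h($3) = 1 and h($0) = 0. By first-step analysis:
h($1) = 0.1·0 + 0.35·h($1) + 0.3·h($2) + 0.25·1
h($2) = 0.2·0 + 0.3·h($1) + 0.35·h($2) + 0.15·1
Solving: h($1) = 0.6241, h($2) = 0.5188.
Starting from $1, the probability is 0.6241.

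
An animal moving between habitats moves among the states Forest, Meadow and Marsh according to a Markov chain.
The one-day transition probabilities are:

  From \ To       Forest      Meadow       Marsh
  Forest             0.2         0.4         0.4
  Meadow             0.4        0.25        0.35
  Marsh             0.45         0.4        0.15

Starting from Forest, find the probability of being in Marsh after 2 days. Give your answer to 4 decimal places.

Sum over the intermediate state after 1 day:
P = P(Forest→Forest)·P(Forest→Marsh) + P(Forest→Meadow)·P(Meadow→Marsh) + P(Forest→Marsh)·P(Marsh→Marsh)
  = 0.2×0.4 + 0.4×0.35 + 0.4×0.15
  = 0.0800 + 0.1400 + 0.0600 = 0.2800

0.2800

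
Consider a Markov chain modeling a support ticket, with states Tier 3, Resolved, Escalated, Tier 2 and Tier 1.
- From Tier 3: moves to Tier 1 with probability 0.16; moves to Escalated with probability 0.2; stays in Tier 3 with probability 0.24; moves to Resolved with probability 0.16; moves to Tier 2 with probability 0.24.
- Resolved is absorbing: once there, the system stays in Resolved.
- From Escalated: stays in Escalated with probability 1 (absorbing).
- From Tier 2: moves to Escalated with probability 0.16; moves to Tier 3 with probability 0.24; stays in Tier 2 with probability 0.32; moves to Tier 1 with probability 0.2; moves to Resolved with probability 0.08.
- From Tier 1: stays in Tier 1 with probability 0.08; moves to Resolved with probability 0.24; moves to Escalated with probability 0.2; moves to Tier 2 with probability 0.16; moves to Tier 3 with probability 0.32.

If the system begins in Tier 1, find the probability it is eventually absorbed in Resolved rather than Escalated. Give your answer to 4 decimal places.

Let h(s) be the probability of absorption at Resolved starting from transient state s. Then h(Resolved) = 1 and h(Escalated) = 0. By first-step analysis:
h(Tier 3) = 0.24·h(Tier 3) + 0.16·1 + 0.2·0 + 0.24·h(Tier 2) + 0.16·h(Tier 1)
h(Tier 2) = 0.24·h(Tier 3) + 0.08·1 + 0.16·0 + 0.32·h(Tier 2) + 0.2·h(Tier 1)
h(Tier 1) = 0.32·h(Tier 3) + 0.24·1 + 0.2·0 + 0.16·h(Tier 2) + 0.08·h(Tier 1)
Solving: h(Tier 3) = 0.4456, h(Tier 2) = 0.4186, h(Tier 1) = 0.4887.
Starting from Tier 1, the probability is 0.4887.

0.4887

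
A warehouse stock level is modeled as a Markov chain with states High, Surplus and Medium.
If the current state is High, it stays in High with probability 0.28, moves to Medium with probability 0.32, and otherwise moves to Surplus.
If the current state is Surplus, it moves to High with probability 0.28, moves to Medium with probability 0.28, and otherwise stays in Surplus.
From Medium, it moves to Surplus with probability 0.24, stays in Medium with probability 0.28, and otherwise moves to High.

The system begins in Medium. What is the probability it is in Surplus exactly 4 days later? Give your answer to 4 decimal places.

0.3677

Propagate the distribution vector 4 days from Medium.
After 0 days: (0.0000, 0.0000, 1.0000)
After 1 day: (0.4800, 0.2400, 0.2800)
After 2 days: (0.3360, 0.3648, 0.2992)
After 3 days: (0.3398, 0.3667, 0.2934)
After 4 days: (0.3387, 0.3677, 0.2936)
P(in Surplus after 4 days) = 0.3677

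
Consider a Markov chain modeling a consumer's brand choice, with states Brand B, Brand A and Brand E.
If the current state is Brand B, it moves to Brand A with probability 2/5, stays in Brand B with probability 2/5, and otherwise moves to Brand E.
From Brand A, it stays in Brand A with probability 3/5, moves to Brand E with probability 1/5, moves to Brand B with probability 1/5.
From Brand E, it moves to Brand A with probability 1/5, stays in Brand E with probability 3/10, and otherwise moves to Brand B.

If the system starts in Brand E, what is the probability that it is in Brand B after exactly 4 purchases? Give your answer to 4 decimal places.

Propagate the distribution vector 4 purchases from Brand E.
After 0 purchases: (0.0000, 0.0000, 1.0000)
After 1 purchase: (0.5000, 0.2000, 0.3000)
After 2 purchases: (0.3900, 0.3800, 0.2300)
After 3 purchases: (0.3470, 0.4300, 0.2230)
After 4 purchases: (0.3363, 0.4414, 0.2223)
P(in Brand B after 4 purchases) = 0.3363

0.3363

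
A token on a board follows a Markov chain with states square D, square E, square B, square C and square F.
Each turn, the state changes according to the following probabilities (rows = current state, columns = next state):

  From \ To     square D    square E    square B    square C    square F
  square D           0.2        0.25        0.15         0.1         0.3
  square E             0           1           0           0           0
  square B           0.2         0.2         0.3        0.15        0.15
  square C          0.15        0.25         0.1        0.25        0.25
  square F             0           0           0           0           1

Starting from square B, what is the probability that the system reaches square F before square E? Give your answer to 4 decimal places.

Let h(s) be the probability of absorption at square F starting from transient state s. Then h(square F) = 1 and h(square E) = 0. By first-step analysis:
h(square D) = 0.2·h(square D) + 0.25·0 + 0.15·h(square B) + 0.1·h(square C) + 0.3·1
h(square B) = 0.2·h(square D) + 0.2·0 + 0.3·h(square B) + 0.15·h(square C) + 0.15·1
h(square C) = 0.15·h(square D) + 0.25·0 + 0.1·h(square B) + 0.25·h(square C) + 0.25·1
Solving: h(square D) = 0.5262, h(square B) = 0.4721, h(square C) = 0.5015.
Starting from square B, the probability is 0.4721.

0.4721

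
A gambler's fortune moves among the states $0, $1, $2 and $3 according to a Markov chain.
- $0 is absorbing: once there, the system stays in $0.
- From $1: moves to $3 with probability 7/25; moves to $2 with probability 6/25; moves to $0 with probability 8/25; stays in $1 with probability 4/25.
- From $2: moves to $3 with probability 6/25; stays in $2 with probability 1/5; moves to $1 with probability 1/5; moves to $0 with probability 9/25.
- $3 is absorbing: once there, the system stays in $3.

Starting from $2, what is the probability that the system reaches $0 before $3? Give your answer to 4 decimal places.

Let h(s) be the probability of absorption at $0 starting from transient state s. Then h($0) = 1 and h($3) = 0. By first-step analysis:
h($1) = 0.32·1 + 0.16·h($1) + 0.24·h($2) + 0.28·0
h($2) = 0.36·1 + 0.2·h($1) + 0.2·h($2) + 0.24·0
Solving: h($1) = 0.5487, h($2) = 0.5872.
Starting from $2, the probability is 0.5872.

0.5872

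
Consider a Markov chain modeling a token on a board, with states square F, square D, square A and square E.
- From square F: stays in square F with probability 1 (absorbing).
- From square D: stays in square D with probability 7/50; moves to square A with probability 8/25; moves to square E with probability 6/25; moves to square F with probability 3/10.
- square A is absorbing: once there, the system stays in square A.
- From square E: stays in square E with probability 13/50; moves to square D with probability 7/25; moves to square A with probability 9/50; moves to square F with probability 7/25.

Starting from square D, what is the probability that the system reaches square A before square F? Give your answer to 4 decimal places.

0.4919

Let h(s) be the probability of absorption at square A starting from transient state s. Then h(square A) = 1 and h(square F) = 0. By first-step analysis:
h(square D) = 0.3·0 + 0.14·h(square D) + 0.32·1 + 0.24·h(square E)
h(square E) = 0.28·0 + 0.28·h(square D) + 0.18·1 + 0.26·h(square E)
Solving: h(square D) = 0.4919, h(square E) = 0.4294.
Starting from square D, the probability is 0.4919.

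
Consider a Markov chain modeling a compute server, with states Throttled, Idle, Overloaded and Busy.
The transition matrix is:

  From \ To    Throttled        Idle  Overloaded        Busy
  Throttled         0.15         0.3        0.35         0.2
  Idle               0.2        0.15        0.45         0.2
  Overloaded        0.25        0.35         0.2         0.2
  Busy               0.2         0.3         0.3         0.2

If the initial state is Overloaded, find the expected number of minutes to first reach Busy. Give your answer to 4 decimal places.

Let t(s) be the expected number of minutes to first reach Busy from state s, with t(Busy) = 0. Conditioning on the first minute:
t(Throttled) = 1 + 0.15·t(Throttled) + 0.3·t(Idle) + 0.35·t(Overloaded)
t(Idle) = 1 + 0.2·t(Throttled) + 0.15·t(Idle) + 0.45·t(Overloaded)
t(Overloaded) = 1 + 0.25·t(Throttled) + 0.35·t(Idle) + 0.2·t(Overloaded)
Solving: t(Throttled) = 5.0000, t(Idle) = 5.0000, t(Overloaded) = 5.0000.
Expected minutes from Overloaded to Busy: 5.0000.

5.0000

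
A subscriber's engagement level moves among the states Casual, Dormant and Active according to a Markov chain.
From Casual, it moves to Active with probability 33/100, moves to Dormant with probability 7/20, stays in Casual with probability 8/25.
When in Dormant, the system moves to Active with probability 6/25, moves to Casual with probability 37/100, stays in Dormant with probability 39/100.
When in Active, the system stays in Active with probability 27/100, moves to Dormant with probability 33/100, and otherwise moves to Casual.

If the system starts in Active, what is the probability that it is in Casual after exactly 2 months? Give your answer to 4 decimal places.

Sum over the intermediate state after 1 month:
P = P(Active→Casual)·P(Casual→Casual) + P(Active→Dormant)·P(Dormant→Casual) + P(Active→Active)·P(Active→Casual)
  = 0.4×0.32 + 0.33×0.37 + 0.27×0.4
  = 0.1280 + 0.1221 + 0.1080 = 0.3581

0.3581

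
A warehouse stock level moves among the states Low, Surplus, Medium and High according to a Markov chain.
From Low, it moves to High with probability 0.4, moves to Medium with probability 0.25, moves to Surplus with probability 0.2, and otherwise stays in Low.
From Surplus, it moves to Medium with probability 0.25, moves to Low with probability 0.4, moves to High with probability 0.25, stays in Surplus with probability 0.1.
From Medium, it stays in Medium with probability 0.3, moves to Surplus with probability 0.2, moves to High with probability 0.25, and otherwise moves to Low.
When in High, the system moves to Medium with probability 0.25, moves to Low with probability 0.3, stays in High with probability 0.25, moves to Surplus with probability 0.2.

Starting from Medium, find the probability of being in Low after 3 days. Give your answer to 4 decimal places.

Propagate the distribution vector 3 days from Medium.
After 0 days: (0.0000, 0.0000, 1.0000, 0.0000)
After 1 day: (0.2500, 0.2000, 0.3000, 0.2500)
After 2 days: (0.2675, 0.1800, 0.2650, 0.2875)
After 3 days: (0.2646, 0.1820, 0.2633, 0.2901)
P(in Low after 3 days) = 0.2646

0.2646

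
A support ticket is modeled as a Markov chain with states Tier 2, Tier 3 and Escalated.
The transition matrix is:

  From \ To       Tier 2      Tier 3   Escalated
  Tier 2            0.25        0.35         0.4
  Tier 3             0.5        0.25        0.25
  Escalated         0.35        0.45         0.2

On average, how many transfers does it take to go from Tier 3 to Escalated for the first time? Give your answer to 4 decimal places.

3.2258

Let t(s) be the expected number of transfers to first reach Escalated from state s, with t(Escalated) = 0. Conditioning on the first transfer:
t(Tier 2) = 1 + 0.25·t(Tier 2) + 0.35·t(Tier 3)
t(Tier 3) = 1 + 0.5·t(Tier 2) + 0.25·t(Tier 3)
Solving: t(Tier 2) = 2.8387, t(Tier 3) = 3.2258.
Expected transfers from Tier 3 to Escalated: 3.2258.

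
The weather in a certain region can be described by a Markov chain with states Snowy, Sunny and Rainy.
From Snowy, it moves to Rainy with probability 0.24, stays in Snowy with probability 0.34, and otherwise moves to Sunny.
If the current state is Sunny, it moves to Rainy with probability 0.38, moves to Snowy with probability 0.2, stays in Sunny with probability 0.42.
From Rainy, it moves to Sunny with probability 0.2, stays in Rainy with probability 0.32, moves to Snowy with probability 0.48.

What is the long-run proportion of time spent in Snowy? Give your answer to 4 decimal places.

Let the stationary distribution be π with π = πP and π_1 + π_2 + π_3 = 1.
π_1 = 0.34·π_1 + 0.2·π_2 + 0.48·π_3
π_2 = 0.42·π_1 + 0.42·π_2 + 0.2·π_3
Solving with the normalization constraint gives π = (0.3349, 0.3509, 0.3143).
So the stationary probability of Snowy is 0.3349.

0.3349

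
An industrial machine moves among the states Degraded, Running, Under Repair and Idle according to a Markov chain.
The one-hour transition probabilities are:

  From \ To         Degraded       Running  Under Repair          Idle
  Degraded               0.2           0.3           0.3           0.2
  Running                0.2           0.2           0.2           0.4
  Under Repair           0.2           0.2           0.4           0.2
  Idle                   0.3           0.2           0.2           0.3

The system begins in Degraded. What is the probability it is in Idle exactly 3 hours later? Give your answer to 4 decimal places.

0.2720

Propagate the distribution vector 3 hours from Degraded.
After 0 hours: (1.0000, 0.0000, 0.0000, 0.0000)
After 1 hour: (0.2000, 0.3000, 0.3000, 0.2000)
After 2 hours: (0.2200, 0.2200, 0.2800, 0.2800)
After 3 hours: (0.2280, 0.2220, 0.2780, 0.2720)
P(in Idle after 3 hours) = 0.2720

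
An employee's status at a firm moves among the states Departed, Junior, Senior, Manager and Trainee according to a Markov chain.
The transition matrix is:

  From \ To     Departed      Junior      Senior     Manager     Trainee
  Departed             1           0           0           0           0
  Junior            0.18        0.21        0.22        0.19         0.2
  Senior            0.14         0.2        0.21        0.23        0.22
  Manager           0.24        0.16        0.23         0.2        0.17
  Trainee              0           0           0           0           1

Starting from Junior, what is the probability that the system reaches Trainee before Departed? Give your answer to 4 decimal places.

0.5198

Let h(s) be the probability of absorption at Trainee starting from transient state s. Then h(Trainee) = 1 and h(Departed) = 0. By first-step analysis:
h(Junior) = 0.18·0 + 0.21·h(Junior) + 0.22·h(Senior) + 0.19·h(Manager) + 0.2·1
h(Senior) = 0.14·0 + 0.2·h(Junior) + 0.21·h(Senior) + 0.23·h(Manager) + 0.22·1
h(Manager) = 0.24·0 + 0.16·h(Junior) + 0.23·h(Senior) + 0.2·h(Manager) + 0.17·1
Solving: h(Junior) = 0.5198, h(Senior) = 0.5481, h(Manager) = 0.4740.
Starting from Junior, the probability is 0.5198.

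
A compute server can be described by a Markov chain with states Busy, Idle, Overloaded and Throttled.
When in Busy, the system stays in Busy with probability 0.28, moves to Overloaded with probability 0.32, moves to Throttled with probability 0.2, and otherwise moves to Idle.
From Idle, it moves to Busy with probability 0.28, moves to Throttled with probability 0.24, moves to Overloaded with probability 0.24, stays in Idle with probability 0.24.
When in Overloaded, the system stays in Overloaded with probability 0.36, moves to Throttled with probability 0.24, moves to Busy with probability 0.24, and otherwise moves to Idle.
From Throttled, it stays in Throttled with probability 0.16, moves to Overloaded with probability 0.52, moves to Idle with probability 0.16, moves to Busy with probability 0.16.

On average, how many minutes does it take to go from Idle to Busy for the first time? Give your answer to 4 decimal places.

4.1737

Let t(s) be the expected number of minutes to first reach Busy from state s, with t(Busy) = 0. Conditioning on the first minute:
t(Idle) = 1 + 0.24·t(Idle) + 0.24·t(Overloaded) + 0.24·t(Throttled)
t(Overloaded) = 1 + 0.16·t(Idle) + 0.36·t(Overloaded) + 0.24·t(Throttled)
t(Throttled) = 1 + 0.16·t(Idle) + 0.52·t(Overloaded) + 0.16·t(Throttled)
Solving: t(Idle) = 4.1737, t(Overloaded) = 4.3634, t(Throttled) = 4.6866.
Expected minutes from Idle to Busy: 4.1737.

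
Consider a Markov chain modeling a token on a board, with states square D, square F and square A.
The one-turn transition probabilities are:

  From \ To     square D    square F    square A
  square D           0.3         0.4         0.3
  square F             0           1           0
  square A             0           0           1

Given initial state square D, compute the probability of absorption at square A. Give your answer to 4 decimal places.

0.4286

Let h(s) be the probability of absorption at square A starting from transient state s. Then h(square A) = 1 and h(square F) = 0. By first-step analysis:
h(square D) = 0.3·h(square D) + 0.4·0 + 0.3·1
Solving: h(square D) = 0.4286.
Starting from square D, the probability is 0.4286.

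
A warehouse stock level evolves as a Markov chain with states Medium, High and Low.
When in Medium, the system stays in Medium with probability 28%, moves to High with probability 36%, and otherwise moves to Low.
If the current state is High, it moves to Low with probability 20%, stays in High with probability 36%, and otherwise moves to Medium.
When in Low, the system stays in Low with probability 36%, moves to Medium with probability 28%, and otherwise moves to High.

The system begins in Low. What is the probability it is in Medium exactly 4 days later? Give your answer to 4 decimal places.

0.3376

Propagate the distribution vector 4 days from Low.
After 0 days: (0.0000, 0.0000, 1.0000)
After 1 day: (0.2800, 0.3600, 0.3600)
After 2 days: (0.3376, 0.3600, 0.3024)
After 3 days: (0.3376, 0.3600, 0.3024)
After 4 days: (0.3376, 0.3600, 0.3024)
P(in Medium after 4 days) = 0.3376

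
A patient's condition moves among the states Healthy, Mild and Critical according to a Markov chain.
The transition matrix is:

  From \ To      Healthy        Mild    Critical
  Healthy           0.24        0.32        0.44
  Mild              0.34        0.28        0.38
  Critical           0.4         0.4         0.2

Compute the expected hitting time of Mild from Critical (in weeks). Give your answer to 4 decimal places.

2.6852

Let t(s) be the expected number of weeks to first reach Mild from state s, with t(Mild) = 0. Conditioning on the first week:
t(Healthy) = 1 + 0.24·t(Healthy) + 0.44·t(Critical)
t(Critical) = 1 + 0.4·t(Healthy) + 0.2·t(Critical)
Solving: t(Healthy) = 2.8704, t(Critical) = 2.6852.
Expected weeks from Critical to Mild: 2.6852.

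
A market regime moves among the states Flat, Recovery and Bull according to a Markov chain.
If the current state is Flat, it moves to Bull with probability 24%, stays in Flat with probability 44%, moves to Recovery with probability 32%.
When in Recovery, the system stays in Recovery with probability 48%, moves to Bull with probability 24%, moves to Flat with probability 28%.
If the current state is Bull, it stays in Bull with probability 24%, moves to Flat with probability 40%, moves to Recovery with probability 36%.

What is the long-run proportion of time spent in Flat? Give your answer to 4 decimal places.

0.3676

Let the stationary distribution be π with π = πP and π_1 + π_2 + π_3 = 1.
π_1 = 0.44·π_1 + 0.28·π_2 + 0.4·π_3
π_2 = 0.32·π_1 + 0.48·π_2 + 0.36·π_3
Solving with the normalization constraint gives π = (0.3676, 0.3924, 0.2400).
So the stationary probability of Flat is 0.3676.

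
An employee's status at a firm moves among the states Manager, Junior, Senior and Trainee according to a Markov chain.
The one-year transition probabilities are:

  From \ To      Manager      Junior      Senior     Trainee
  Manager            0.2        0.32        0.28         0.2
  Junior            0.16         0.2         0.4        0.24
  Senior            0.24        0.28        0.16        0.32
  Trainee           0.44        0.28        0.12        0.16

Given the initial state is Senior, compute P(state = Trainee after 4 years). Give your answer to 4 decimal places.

0.2313

Propagate the distribution vector 4 years from Senior.
After 0 years: (0.0000, 0.0000, 1.0000, 0.0000)
After 1 year: (0.2400, 0.2800, 0.1600, 0.3200)
After 2 years: (0.2720, 0.2672, 0.2432, 0.2176)
After 3 years: (0.2513, 0.2695, 0.2481, 0.2312)
After 4 years: (0.2546, 0.2685, 0.2456, 0.2313)
P(in Trainee after 4 years) = 0.2313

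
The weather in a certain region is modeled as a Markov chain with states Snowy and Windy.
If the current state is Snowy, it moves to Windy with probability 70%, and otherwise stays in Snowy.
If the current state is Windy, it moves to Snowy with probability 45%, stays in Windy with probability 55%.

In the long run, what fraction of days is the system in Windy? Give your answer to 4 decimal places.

0.6087

Let the stationary distribution be π with π = πP and π_1 + π_2 = 1.
π_1 = 0.3·π_1 + 0.45·π_2
Solving with the normalization constraint gives π = (0.3913, 0.6087).
So the stationary probability of Windy is 0.6087.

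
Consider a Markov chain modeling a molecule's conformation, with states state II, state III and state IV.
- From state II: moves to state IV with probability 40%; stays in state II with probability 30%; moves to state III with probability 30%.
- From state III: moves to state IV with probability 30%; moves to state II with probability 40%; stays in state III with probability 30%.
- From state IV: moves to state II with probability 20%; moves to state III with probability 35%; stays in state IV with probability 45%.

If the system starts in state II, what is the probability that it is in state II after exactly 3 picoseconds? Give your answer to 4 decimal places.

Propagate the distribution vector 3 picoseconds from state II.
After 0 picoseconds: (1.0000, 0.0000, 0.0000)
After 1 picosecond: (0.3000, 0.3000, 0.4000)
After 2 picoseconds: (0.2900, 0.3200, 0.3900)
After 3 picoseconds: (0.2930, 0.3195, 0.3875)
P(in state II after 3 picoseconds) = 0.2930

0.2930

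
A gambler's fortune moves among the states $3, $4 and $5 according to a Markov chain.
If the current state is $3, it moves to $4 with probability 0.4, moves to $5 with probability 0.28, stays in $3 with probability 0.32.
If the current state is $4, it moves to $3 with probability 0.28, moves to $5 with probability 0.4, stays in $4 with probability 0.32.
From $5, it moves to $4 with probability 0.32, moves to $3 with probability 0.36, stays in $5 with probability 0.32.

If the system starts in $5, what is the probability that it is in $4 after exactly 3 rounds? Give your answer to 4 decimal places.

0.3456

Propagate the distribution vector 3 rounds from $5.
After 0 rounds: (0.0000, 0.0000, 1.0000)
After 1 round: (0.3600, 0.3200, 0.3200)
After 2 rounds: (0.3200, 0.3488, 0.3312)
After 3 rounds: (0.3193, 0.3456, 0.3351)
P(in $4 after 3 rounds) = 0.3456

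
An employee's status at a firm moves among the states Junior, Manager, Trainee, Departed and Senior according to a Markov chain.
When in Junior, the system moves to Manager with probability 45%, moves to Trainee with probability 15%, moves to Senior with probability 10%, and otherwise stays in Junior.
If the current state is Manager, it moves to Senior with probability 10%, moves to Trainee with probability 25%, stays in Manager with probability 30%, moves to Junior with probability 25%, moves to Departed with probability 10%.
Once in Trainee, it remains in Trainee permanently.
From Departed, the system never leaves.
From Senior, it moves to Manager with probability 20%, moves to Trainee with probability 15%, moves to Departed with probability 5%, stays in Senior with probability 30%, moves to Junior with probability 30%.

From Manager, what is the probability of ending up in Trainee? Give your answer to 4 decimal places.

0.7592

Let h(s) be the probability of absorption at Trainee starting from transient state s. Then h(Trainee) = 1 and h(Departed) = 0. By first-step analysis:
h(Junior) = 0.3·h(Junior) + 0.45·h(Manager) + 0.15·1 + 0.1·h(Senior)
h(Manager) = 0.25·h(Junior) + 0.3·h(Manager) + 0.25·1 + 0.1·0 + 0.1·h(Senior)
h(Senior) = 0.3·h(Junior) + 0.2·h(Manager) + 0.15·1 + 0.05·0 + 0.3·h(Senior)
Solving: h(Junior) = 0.8138, h(Manager) = 0.7592, h(Senior) = 0.7800.
Starting from Manager, the probability is 0.7592.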